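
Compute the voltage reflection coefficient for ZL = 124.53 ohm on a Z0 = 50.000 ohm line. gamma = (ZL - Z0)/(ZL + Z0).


gamma = (124.53 - 50.000) / (124.53 + 50.000) = 0.4270

0.4270


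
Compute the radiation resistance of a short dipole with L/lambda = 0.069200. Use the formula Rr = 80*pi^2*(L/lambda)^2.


Rr = 80 * pi^2 * (0.069200)^2 = 80 * 9.869604 * 4.788640e-03 = 3.781 ohm

3.781 ohm


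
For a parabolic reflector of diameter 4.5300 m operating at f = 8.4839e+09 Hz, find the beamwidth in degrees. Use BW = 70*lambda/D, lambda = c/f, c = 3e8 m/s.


lambda = c / f = 3.0000e+08 / 8.4839e+09 = 0.03536110 m
BW = 70 * 0.03536110 / 4.5300 = 0.5464 deg

0.5464 deg


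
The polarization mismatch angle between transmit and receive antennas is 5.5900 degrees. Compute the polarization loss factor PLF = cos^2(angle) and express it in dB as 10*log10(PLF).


PLF_linear = cos^2(5.5900 deg) = 0.9905114
PLF_dB = 10 * log10(0.9905114) = -0.04141 dB

-0.04141 dB


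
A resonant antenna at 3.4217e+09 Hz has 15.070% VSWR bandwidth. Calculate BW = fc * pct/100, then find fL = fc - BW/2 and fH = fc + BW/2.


BW = 3.4217e+09 * 15.070/100 = 5.156502e+08 Hz
fL = 3.4217e+09 - 5.156502e+08/2 = 3.164e+09 Hz
fH = 3.4217e+09 + 5.156502e+08/2 = 3.680e+09 Hz

BW=5.157e+08 Hz, fL=3.164e+09 Hz, fH=3.680e+09 Hz


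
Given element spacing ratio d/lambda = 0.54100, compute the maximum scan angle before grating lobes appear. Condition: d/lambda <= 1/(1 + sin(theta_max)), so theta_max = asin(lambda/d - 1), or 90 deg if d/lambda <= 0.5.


lambda/d - 1 = 1/0.54100 - 1 = 0.8484288
theta_max = asin(0.8484288) = 58.04 deg

58.04 deg


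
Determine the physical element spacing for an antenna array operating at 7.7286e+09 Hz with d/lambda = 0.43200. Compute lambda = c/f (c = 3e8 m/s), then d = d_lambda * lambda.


lambda = c / f = 3.0000e+08 / 7.7286e+09 = 0.03881686 m
d = 0.43200 * 0.03881686 = 0.01677 m

0.01677 m


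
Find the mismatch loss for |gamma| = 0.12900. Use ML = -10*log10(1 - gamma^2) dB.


ML = -10 * log10(1 - 0.12900^2) = -10 * log10(0.983359) = 0.07288 dB

0.07288 dB


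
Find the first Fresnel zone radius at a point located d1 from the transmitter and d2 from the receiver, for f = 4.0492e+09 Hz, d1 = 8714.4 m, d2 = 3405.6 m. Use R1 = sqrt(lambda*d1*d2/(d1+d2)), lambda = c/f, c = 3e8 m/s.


lambda = c / f = 3.0000e+08 / 4.0492e+09 = 0.07408871 m
R1 = sqrt(0.07408871 * 8714.4 * 3405.6 / (8714.4 + 3405.6)) = 13.47 m

13.47 m


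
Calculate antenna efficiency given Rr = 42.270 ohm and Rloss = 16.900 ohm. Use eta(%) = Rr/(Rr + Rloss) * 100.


eta = 42.270 / (42.270 + 16.900) * 100 = 71.44%

71.44%


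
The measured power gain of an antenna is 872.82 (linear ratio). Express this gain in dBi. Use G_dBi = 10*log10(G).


G_dBi = 10 * log10(872.82) = 29.41 dBi

29.41 dBi


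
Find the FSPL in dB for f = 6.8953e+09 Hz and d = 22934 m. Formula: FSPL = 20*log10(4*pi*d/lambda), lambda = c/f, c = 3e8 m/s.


lambda = c / f = 3.0000e+08 / 6.8953e+09 = 0.04350790 m
FSPL = 20 * log10(4*pi*22934/0.04350790) = 136.4 dB

136.4 dB


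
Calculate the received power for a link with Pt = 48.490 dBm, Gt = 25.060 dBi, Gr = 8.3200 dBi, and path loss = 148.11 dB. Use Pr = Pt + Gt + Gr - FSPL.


Pr = 48.490 + 25.060 + 8.3200 - 148.11 = -66.24 dBm

-66.24 dBm


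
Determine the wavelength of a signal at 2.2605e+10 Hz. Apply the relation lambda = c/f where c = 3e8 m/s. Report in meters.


lambda = c / f = 3.0000e+08 / 2.2605e+10 = 0.01327 m

0.01327 m


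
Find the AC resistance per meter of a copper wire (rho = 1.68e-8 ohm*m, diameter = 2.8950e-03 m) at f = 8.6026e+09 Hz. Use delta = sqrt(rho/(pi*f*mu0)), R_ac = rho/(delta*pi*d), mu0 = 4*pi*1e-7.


delta = sqrt(1.68e-8 / (pi * 8.6026e+09 * 4*pi*1e-7)) = 7.033312e-07 m
R_ac = 1.68e-8 / (7.033312e-07 * pi * 2.8950e-03) = 2.626 ohm/m

2.626 ohm/m


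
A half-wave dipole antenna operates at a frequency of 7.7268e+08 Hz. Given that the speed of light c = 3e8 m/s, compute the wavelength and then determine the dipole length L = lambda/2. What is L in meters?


lambda = c / f = 3.0000e+08 / 7.7268e+08 = 0.3882590 m
L = lambda / 2 = 0.3882590 / 2 = 0.1941 m

0.1941 m


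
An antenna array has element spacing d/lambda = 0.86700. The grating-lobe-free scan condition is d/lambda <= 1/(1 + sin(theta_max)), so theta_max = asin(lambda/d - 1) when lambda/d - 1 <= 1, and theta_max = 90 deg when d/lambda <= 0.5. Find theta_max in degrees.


lambda/d - 1 = 1/0.86700 - 1 = 0.1534025
theta_max = asin(0.1534025) = 8.824 deg

8.824 deg


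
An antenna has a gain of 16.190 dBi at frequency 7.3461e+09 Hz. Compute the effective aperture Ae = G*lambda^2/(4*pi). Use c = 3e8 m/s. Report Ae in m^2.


lambda = c / f = 3.0000e+08 / 7.3461e+09 = 0.04083800 m
G_linear = 10^(16.190/10) = 41.59106
Ae = G_linear * lambda^2 / (4*pi) = 41.59106 * 0.04083800^2 / (4*pi) = 5.520e-03 m^2

5.520e-03 m^2


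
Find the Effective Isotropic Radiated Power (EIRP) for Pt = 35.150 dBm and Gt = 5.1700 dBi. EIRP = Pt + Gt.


EIRP = Pt + Gt = 35.150 + 5.1700 = 40.32 dBm

40.32 dBm


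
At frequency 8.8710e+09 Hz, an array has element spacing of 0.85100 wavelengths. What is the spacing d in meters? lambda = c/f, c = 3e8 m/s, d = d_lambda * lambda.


lambda = c / f = 3.0000e+08 / 8.8710e+09 = 0.03381806 m
d = 0.85100 * 0.03381806 = 0.02878 m

0.02878 m


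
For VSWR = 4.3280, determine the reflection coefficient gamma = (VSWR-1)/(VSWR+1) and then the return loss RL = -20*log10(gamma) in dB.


gamma = (4.3280 - 1) / (4.3280 + 1) = 0.6246246
RL = -20 * log10(0.6246246) = 4.088 dB

4.088 dB


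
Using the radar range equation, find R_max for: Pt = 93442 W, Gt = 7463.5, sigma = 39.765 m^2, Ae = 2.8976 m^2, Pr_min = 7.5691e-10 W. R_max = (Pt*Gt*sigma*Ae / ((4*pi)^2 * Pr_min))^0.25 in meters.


R^4 = 93442*7463.5*39.765*2.8976 / ((4*pi)^2 * 7.5691e-10) = 6.722954e+17
R_max = 6.722954e+17^0.25 = 28635 m

28635 m


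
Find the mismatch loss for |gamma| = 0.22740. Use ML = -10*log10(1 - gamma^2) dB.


ML = -10 * log10(1 - 0.22740^2) = -10 * log10(0.94828924) = 0.2306 dB

0.2306 dB


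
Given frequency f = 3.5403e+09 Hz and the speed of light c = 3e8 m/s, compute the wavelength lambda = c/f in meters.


lambda = c / f = 3.0000e+08 / 3.5403e+09 = 0.08474 m

0.08474 m


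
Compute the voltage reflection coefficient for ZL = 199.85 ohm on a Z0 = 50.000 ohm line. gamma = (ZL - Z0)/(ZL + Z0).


gamma = (199.85 - 50.000) / (199.85 + 50.000) = 0.5998

0.5998


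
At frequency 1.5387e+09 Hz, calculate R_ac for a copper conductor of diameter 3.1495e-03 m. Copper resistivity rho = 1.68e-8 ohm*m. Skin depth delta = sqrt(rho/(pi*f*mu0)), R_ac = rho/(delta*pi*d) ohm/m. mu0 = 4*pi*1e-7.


delta = sqrt(1.68e-8 / (pi * 1.5387e+09 * 4*pi*1e-7)) = 1.663021e-06 m
R_ac = 1.68e-8 / (1.663021e-06 * pi * 3.1495e-03) = 1.021 ohm/m

1.021 ohm/m


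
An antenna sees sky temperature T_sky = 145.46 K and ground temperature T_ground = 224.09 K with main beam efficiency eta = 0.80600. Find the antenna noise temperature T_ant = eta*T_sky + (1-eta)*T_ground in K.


T_ant = 0.80600 * 145.46 + (1 - 0.80600) * 224.09 = 160.7 K

160.7 K


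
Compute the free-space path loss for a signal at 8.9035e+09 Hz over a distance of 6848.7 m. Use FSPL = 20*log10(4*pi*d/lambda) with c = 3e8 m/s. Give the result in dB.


lambda = c / f = 3.0000e+08 / 8.9035e+09 = 0.03369461 m
FSPL = 20 * log10(4*pi*6848.7/0.03369461) = 128.1 dB

128.1 dB


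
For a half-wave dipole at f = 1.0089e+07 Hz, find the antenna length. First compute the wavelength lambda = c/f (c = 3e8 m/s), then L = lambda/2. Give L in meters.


lambda = c / f = 3.0000e+08 / 1.0089e+07 = 29.73536 m
L = lambda / 2 = 29.73536 / 2 = 14.87 m

14.87 m


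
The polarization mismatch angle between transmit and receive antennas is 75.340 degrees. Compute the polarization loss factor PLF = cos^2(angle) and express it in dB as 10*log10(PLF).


PLF_linear = cos^2(75.340 deg) = 0.06405080
PLF_dB = 10 * log10(0.06405080) = -11.93 dB

-11.93 dB


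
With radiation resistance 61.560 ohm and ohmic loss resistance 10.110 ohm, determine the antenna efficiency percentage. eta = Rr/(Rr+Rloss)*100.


eta = 61.560 / (61.560 + 10.110) * 100 = 85.89%

85.89%


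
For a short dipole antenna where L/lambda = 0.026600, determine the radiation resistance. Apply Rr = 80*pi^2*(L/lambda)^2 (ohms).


Rr = 80 * pi^2 * (0.026600)^2 = 80 * 9.869604 * 7.075600e-04 = 0.5587 ohm

0.5587 ohm


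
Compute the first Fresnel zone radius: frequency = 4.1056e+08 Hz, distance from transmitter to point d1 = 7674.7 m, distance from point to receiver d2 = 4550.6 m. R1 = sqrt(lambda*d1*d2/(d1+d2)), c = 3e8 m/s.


lambda = c / f = 3.0000e+08 / 4.1056e+08 = 0.7307093 m
R1 = sqrt(0.7307093 * 7674.7 * 4550.6 / (7674.7 + 4550.6)) = 45.69 m

45.69 m


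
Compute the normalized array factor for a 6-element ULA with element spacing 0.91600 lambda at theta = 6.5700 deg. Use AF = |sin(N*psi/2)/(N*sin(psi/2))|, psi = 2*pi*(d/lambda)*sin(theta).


psi = 2*pi*0.91600*sin(6.5700 deg) = 0.6585154 rad
AF = |sin(6*0.6585154/2) / (6*sin(0.6585154/2))| = 0.4738

0.4738


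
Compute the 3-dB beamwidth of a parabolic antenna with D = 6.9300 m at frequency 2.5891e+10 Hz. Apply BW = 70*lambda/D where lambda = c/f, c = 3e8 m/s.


lambda = c / f = 3.0000e+08 / 2.5891e+10 = 0.01158704 m
BW = 70 * 0.01158704 / 6.9300 = 0.1170 deg

0.1170 deg


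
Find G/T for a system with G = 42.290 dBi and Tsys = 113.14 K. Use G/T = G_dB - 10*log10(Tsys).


G/T = 42.290 - 10*log10(113.14) = 42.290 - 20.53616 = 21.75 dB/K

21.75 dB/K


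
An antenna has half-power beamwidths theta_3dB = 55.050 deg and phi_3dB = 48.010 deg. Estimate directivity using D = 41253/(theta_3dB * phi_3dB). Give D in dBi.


D_linear = 41253 / (55.050 * 48.010) = 15.60869
D_dBi = 10 * log10(15.60869) = 11.93 dBi

11.93 dBi


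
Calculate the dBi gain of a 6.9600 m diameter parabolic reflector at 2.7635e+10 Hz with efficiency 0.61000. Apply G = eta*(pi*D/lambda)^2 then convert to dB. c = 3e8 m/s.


lambda = c / f = 3.0000e+08 / 2.7635e+10 = 0.01085580 m
G_linear = 0.61000 * (pi * 6.9600 / 0.01085580)^2 = 2.474710e+06
G_dBi = 10 * log10(2.474710e+06) = 63.94 dBi

63.94 dBi


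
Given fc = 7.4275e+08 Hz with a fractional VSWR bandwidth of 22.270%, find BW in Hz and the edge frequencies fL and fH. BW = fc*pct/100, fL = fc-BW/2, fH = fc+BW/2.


BW = 7.4275e+08 * 22.270/100 = 1.654104e+08 Hz
fL = 7.4275e+08 - 1.654104e+08/2 = 6.600e+08 Hz
fH = 7.4275e+08 + 1.654104e+08/2 = 8.255e+08 Hz

BW=1.654e+08 Hz, fL=6.600e+08 Hz, fH=8.255e+08 Hz


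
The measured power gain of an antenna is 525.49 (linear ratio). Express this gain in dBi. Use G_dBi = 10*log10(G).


G_dBi = 10 * log10(525.49) = 27.21 dBi

27.21 dBi


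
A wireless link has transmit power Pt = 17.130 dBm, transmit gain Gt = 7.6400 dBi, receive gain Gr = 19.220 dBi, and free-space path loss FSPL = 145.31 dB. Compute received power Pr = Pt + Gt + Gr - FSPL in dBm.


Pr = 17.130 + 7.6400 + 19.220 - 145.31 = -101.32 dBm

-101.32 dBm


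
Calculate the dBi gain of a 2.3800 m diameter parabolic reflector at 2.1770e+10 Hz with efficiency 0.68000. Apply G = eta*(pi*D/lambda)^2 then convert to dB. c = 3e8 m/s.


lambda = c / f = 3.0000e+08 / 2.1770e+10 = 0.01378043 m
G_linear = 0.68000 * (pi * 2.3800 / 0.01378043)^2 = 200187.5
G_dBi = 10 * log10(200187.5) = 53.01 dBi

53.01 dBi


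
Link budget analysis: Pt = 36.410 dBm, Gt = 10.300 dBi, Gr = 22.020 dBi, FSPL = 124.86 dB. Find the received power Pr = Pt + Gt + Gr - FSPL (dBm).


Pr = 36.410 + 10.300 + 22.020 - 124.86 = -56.13 dBm

-56.13 dBm


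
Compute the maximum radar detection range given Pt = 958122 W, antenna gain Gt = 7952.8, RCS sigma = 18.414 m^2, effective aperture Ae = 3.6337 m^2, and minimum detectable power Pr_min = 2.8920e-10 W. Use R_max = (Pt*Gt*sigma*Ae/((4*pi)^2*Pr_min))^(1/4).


R^4 = 958122*7952.8*18.414*3.6337 / ((4*pi)^2 * 2.8920e-10) = 1.116401e+19
R_max = 1.116401e+19^0.25 = 57804 m

57804 m


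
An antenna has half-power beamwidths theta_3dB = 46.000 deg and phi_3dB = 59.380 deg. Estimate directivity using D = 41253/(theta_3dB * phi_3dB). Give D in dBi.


D_linear = 41253 / (46.000 * 59.380) = 15.10280
D_dBi = 10 * log10(15.10280) = 11.79 dBi

11.79 dBi


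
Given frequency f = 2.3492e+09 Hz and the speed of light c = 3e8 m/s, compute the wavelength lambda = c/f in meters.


lambda = c / f = 3.0000e+08 / 2.3492e+09 = 0.1277 m

0.1277 m


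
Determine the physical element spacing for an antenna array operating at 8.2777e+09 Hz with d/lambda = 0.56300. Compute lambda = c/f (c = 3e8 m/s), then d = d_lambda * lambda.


lambda = c / f = 3.0000e+08 / 8.2777e+09 = 0.03624195 m
d = 0.56300 * 0.03624195 = 0.02040 m

0.02040 m


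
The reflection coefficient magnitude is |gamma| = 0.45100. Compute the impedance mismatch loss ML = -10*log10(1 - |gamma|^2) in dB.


ML = -10 * log10(1 - 0.45100^2) = -10 * log10(0.796599) = 0.9876 dB

0.9876 dB


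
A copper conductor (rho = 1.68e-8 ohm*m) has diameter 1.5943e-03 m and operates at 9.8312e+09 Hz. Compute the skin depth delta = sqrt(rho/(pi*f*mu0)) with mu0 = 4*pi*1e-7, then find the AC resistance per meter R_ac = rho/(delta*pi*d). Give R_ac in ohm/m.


delta = sqrt(1.68e-8 / (pi * 9.8312e+09 * 4*pi*1e-7)) = 6.579176e-07 m
R_ac = 1.68e-8 / (6.579176e-07 * pi * 1.5943e-03) = 5.098 ohm/m

5.098 ohm/m


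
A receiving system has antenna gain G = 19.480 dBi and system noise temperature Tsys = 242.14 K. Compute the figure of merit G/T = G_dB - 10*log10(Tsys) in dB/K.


G/T = 19.480 - 10*log10(242.14) = 19.480 - 23.84067 = -4.361 dB/K

-4.361 dB/K


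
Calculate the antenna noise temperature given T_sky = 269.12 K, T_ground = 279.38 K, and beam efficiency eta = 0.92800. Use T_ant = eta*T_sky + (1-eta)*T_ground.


T_ant = 0.92800 * 269.12 + (1 - 0.92800) * 279.38 = 269.9 K

269.9 K


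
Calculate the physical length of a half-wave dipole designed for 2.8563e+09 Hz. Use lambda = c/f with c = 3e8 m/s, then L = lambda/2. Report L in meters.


lambda = c / f = 3.0000e+08 / 2.8563e+09 = 0.1050310 m
L = lambda / 2 = 0.1050310 / 2 = 0.05252 m

0.05252 m


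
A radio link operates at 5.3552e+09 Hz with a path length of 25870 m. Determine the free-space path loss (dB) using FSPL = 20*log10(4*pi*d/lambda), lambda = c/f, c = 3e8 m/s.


lambda = c / f = 3.0000e+08 / 5.3552e+09 = 0.05602032 m
FSPL = 20 * log10(4*pi*25870/0.05602032) = 135.3 dB

135.3 dB


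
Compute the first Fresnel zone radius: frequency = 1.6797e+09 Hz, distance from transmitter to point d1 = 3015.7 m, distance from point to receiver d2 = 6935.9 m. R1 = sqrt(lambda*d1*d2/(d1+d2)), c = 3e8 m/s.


lambda = c / f = 3.0000e+08 / 1.6797e+09 = 0.1786033 m
R1 = sqrt(0.1786033 * 3015.7 * 6935.9 / (3015.7 + 6935.9)) = 19.38 m

19.38 m


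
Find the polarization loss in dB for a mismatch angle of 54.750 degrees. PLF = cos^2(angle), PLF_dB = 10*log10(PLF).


PLF_linear = cos^2(54.750 deg) = 0.3330966
PLF_dB = 10 * log10(0.3330966) = -4.774 dB

-4.774 dB


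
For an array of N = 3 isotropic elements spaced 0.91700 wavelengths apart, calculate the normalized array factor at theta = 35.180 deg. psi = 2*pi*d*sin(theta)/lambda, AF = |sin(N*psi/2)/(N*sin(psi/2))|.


psi = 2*pi*0.91700*sin(35.180 deg) = 3.319575 rad
AF = |sin(3*3.319575/2) / (3*sin(3.319575/2))| = 0.3228

0.3228


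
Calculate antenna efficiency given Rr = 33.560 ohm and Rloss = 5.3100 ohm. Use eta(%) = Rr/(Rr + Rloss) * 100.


eta = 33.560 / (33.560 + 5.3100) * 100 = 86.34%

86.34%


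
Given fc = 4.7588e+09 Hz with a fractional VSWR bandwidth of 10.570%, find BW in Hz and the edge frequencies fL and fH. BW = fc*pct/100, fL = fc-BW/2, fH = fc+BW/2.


BW = 4.7588e+09 * 10.570/100 = 5.030052e+08 Hz
fL = 4.7588e+09 - 5.030052e+08/2 = 4.507e+09 Hz
fH = 4.7588e+09 + 5.030052e+08/2 = 5.010e+09 Hz

BW=5.030e+08 Hz, fL=4.507e+09 Hz, fH=5.010e+09 Hz


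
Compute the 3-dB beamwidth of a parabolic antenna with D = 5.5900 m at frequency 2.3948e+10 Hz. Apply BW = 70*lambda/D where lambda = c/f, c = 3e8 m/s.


lambda = c / f = 3.0000e+08 / 2.3948e+10 = 0.01252714 m
BW = 70 * 0.01252714 / 5.5900 = 0.1569 deg

0.1569 deg


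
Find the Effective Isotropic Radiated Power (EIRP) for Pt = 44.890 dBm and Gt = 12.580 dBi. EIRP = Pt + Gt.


EIRP = Pt + Gt = 44.890 + 12.580 = 57.47 dBm

57.47 dBm


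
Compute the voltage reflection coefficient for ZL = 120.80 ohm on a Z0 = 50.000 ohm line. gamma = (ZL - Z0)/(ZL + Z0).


gamma = (120.80 - 50.000) / (120.80 + 50.000) = 0.4145

0.4145


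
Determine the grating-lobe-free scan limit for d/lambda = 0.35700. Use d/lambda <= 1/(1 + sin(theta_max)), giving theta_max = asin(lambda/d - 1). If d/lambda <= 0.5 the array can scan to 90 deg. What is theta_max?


lambda/d - 1 = 1/0.35700 - 1 = 1.801120 >= 1
d/lambda <= 0.5, so the array can scan to endfire without grating lobes: theta_max = 90 deg

90 deg


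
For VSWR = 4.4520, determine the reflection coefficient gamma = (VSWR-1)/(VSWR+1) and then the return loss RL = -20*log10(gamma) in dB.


gamma = (4.4520 - 1) / (4.4520 + 1) = 0.6331621
RL = -20 * log10(0.6331621) = 3.970 dB

3.970 dB


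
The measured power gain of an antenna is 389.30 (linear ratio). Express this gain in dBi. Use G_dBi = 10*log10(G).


G_dBi = 10 * log10(389.30) = 25.90 dBi

25.90 dBi


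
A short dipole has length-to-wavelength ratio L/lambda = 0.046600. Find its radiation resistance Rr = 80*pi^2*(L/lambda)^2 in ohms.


Rr = 80 * pi^2 * (0.046600)^2 = 80 * 9.869604 * 2.171560e-03 = 1.715 ohm

1.715 ohm


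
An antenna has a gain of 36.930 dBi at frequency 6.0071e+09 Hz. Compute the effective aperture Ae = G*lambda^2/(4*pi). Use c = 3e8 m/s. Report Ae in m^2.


lambda = c / f = 3.0000e+08 / 6.0071e+09 = 0.04994090 m
G_linear = 10^(36.930/10) = 4931.738
Ae = G_linear * lambda^2 / (4*pi) = 4931.738 * 0.04994090^2 / (4*pi) = 0.9788 m^2

0.9788 m^2


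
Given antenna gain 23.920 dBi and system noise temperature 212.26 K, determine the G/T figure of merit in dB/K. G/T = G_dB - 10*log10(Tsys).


G/T = 23.920 - 10*log10(212.26) = 23.920 - 23.26868 = 0.6513 dB/K

0.6513 dB/K


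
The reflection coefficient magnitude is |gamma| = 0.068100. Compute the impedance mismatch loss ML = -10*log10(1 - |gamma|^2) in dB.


ML = -10 * log10(1 - 0.068100^2) = -10 * log10(0.99536239) = 0.02019 dB

0.02019 dB


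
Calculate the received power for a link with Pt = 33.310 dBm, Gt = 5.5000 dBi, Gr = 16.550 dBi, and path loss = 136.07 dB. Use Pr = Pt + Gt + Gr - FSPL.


Pr = 33.310 + 5.5000 + 16.550 - 136.07 = -80.71 dBm

-80.71 dBm


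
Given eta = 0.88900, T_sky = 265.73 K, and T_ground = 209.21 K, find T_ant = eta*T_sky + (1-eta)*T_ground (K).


T_ant = 0.88900 * 265.73 + (1 - 0.88900) * 209.21 = 259.5 K

259.5 K


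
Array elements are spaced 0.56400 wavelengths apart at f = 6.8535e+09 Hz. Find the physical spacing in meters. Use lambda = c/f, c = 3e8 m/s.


lambda = c / f = 3.0000e+08 / 6.8535e+09 = 0.04377325 m
d = 0.56400 * 0.04377325 = 0.02469 m

0.02469 m


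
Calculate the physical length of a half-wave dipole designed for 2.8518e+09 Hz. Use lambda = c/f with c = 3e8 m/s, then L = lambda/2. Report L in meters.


lambda = c / f = 3.0000e+08 / 2.8518e+09 = 0.1051967 m
L = lambda / 2 = 0.1051967 / 2 = 0.05260 m

0.05260 m


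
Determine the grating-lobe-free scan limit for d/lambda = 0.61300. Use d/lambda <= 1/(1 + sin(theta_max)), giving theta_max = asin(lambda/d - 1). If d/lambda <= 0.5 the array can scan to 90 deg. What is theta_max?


lambda/d - 1 = 1/0.61300 - 1 = 0.6313214
theta_max = asin(0.6313214) = 39.15 deg

39.15 deg


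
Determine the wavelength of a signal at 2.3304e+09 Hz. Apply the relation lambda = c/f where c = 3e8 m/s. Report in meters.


lambda = c / f = 3.0000e+08 / 2.3304e+09 = 0.1287 m

0.1287 m


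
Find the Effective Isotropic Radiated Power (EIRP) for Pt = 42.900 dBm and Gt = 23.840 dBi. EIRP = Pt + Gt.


EIRP = Pt + Gt = 42.900 + 23.840 = 66.74 dBm

66.74 dBm


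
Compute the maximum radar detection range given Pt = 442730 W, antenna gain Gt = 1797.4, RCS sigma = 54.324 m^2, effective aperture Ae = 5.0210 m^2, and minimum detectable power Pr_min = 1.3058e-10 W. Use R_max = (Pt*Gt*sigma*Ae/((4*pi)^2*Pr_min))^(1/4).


R^4 = 442730*1797.4*54.324*5.0210 / ((4*pi)^2 * 1.3058e-10) = 1.052614e+19
R_max = 1.052614e+19^0.25 = 56960 m

56960 m


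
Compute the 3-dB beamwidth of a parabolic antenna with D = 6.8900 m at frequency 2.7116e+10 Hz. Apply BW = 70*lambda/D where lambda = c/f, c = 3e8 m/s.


lambda = c / f = 3.0000e+08 / 2.7116e+10 = 0.01106358 m
BW = 70 * 0.01106358 / 6.8900 = 0.1124 deg

0.1124 deg


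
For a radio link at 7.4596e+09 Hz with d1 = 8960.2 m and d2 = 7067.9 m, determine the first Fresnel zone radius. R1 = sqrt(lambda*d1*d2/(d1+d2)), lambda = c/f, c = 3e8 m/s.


lambda = c / f = 3.0000e+08 / 7.4596e+09 = 0.04021663 m
R1 = sqrt(0.04021663 * 8960.2 * 7067.9 / (8960.2 + 7067.9)) = 12.61 m

12.61 m


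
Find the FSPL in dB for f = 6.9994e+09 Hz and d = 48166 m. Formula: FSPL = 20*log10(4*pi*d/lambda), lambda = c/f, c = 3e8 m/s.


lambda = c / f = 3.0000e+08 / 6.9994e+09 = 0.04286082 m
FSPL = 20 * log10(4*pi*48166/0.04286082) = 143.0 dB

143.0 dB


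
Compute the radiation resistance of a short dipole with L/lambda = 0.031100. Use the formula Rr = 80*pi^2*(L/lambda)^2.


Rr = 80 * pi^2 * (0.031100)^2 = 80 * 9.869604 * 9.672100e-04 = 0.7637 ohm

0.7637 ohm


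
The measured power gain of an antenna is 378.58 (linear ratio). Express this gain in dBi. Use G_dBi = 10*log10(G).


G_dBi = 10 * log10(378.58) = 25.78 dBi

25.78 dBi


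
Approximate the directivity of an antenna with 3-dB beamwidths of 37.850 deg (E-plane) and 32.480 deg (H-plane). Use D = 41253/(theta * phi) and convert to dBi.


D_linear = 41253 / (37.850 * 32.480) = 33.55627
D_dBi = 10 * log10(33.55627) = 15.26 dBi

15.26 dBi


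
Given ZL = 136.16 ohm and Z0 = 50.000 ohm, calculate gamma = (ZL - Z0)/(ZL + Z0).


gamma = (136.16 - 50.000) / (136.16 + 50.000) = 0.4628

0.4628


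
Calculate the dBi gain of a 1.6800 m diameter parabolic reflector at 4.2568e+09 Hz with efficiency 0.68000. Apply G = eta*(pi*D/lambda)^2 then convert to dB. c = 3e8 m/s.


lambda = c / f = 3.0000e+08 / 4.2568e+09 = 0.07047547 m
G_linear = 0.68000 * (pi * 1.6800 / 0.07047547)^2 = 3813.742
G_dBi = 10 * log10(3813.742) = 35.81 dBi

35.81 dBi


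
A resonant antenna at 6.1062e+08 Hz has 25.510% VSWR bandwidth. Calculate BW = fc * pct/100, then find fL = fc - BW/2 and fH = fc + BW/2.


BW = 6.1062e+08 * 25.510/100 = 1.557692e+08 Hz
fL = 6.1062e+08 - 1.557692e+08/2 = 5.327e+08 Hz
fH = 6.1062e+08 + 1.557692e+08/2 = 6.885e+08 Hz

BW=1.558e+08 Hz, fL=5.327e+08 Hz, fH=6.885e+08 Hz


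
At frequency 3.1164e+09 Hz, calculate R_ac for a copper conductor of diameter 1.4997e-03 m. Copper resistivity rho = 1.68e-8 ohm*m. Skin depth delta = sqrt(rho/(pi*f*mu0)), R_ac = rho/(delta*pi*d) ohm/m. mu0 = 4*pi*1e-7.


delta = sqrt(1.68e-8 / (pi * 3.1164e+09 * 4*pi*1e-7)) = 1.168552e-06 m
R_ac = 1.68e-8 / (1.168552e-06 * pi * 1.4997e-03) = 3.051 ohm/m

3.051 ohm/m


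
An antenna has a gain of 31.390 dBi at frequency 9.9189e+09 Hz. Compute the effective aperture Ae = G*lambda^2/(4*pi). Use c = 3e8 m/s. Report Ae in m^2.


lambda = c / f = 3.0000e+08 / 9.9189e+09 = 0.03024529 m
G_linear = 10^(31.390/10) = 1377.209
Ae = G_linear * lambda^2 / (4*pi) = 1377.209 * 0.03024529^2 / (4*pi) = 0.1003 m^2

0.1003 m^2


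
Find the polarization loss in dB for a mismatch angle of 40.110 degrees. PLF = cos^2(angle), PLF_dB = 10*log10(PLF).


PLF_linear = cos^2(40.110 deg) = 0.5849328
PLF_dB = 10 * log10(0.5849328) = -2.329 dB

-2.329 dB


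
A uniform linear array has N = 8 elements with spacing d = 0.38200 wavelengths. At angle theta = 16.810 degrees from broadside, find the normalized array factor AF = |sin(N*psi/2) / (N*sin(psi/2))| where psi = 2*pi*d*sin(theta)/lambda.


psi = 2*pi*0.38200*sin(16.810 deg) = 0.6941284 rad
AF = |sin(8*0.6941284/2) / (8*sin(0.6941284/2))| = 0.1312

0.1312


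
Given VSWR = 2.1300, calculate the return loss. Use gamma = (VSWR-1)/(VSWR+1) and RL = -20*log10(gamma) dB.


gamma = (2.1300 - 1) / (2.1300 + 1) = 0.3610224
RL = -20 * log10(0.3610224) = 8.849 dB

8.849 dB


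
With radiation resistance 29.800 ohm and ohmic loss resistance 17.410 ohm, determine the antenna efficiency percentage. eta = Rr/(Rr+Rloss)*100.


eta = 29.800 / (29.800 + 17.410) * 100 = 63.12%

63.12%


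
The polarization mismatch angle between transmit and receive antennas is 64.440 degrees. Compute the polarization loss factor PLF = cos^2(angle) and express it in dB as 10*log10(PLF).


PLF_linear = cos^2(64.440 deg) = 0.1861543
PLF_dB = 10 * log10(0.1861543) = -7.301 dB

-7.301 dB


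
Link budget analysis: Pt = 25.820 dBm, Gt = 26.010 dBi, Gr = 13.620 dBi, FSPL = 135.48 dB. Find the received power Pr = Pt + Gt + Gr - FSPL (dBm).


Pr = 25.820 + 26.010 + 13.620 - 135.48 = -70.03 dBm

-70.03 dBm


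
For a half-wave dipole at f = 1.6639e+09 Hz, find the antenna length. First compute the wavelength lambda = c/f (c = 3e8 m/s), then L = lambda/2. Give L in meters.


lambda = c / f = 3.0000e+08 / 1.6639e+09 = 0.1802993 m
L = lambda / 2 = 0.1802993 / 2 = 0.09015 m

0.09015 m


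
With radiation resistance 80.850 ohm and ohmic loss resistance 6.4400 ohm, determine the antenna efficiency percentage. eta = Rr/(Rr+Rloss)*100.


eta = 80.850 / (80.850 + 6.4400) * 100 = 92.62%

92.62%


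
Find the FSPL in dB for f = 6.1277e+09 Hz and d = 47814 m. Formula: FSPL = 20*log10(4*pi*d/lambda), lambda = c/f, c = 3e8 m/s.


lambda = c / f = 3.0000e+08 / 6.1277e+09 = 0.04895801 m
FSPL = 20 * log10(4*pi*47814/0.04895801) = 141.8 dB

141.8 dB


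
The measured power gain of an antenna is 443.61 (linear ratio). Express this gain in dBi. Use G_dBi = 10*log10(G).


G_dBi = 10 * log10(443.61) = 26.47 dBi

26.47 dBi


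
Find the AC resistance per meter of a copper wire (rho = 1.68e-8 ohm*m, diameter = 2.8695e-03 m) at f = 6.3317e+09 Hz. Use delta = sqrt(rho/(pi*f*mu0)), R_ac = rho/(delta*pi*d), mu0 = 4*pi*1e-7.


delta = sqrt(1.68e-8 / (pi * 6.3317e+09 * 4*pi*1e-7)) = 8.198126e-07 m
R_ac = 1.68e-8 / (8.198126e-07 * pi * 2.8695e-03) = 2.273 ohm/m

2.273 ohm/m


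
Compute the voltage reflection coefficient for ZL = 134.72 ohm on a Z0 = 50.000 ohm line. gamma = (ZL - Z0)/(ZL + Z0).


gamma = (134.72 - 50.000) / (134.72 + 50.000) = 0.4586

0.4586


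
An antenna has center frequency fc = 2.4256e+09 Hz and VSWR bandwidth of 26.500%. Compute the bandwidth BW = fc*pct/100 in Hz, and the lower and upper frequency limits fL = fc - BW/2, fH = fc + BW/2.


BW = 2.4256e+09 * 26.500/100 = 6.427840e+08 Hz
fL = 2.4256e+09 - 6.427840e+08/2 = 2.104e+09 Hz
fH = 2.4256e+09 + 6.427840e+08/2 = 2.747e+09 Hz

BW=6.428e+08 Hz, fL=2.104e+09 Hz, fH=2.747e+09 Hz


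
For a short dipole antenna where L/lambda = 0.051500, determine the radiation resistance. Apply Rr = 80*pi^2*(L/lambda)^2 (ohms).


Rr = 80 * pi^2 * (0.051500)^2 = 80 * 9.869604 * 2.652250e-03 = 2.094 ohm

2.094 ohm


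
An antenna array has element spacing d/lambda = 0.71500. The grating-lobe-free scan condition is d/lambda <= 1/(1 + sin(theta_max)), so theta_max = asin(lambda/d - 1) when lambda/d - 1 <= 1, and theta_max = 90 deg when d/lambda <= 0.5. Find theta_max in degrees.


lambda/d - 1 = 1/0.71500 - 1 = 0.3986014
theta_max = asin(0.3986014) = 23.49 deg

23.49 deg


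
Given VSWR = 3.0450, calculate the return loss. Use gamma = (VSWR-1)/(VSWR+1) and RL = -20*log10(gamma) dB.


gamma = (3.0450 - 1) / (3.0450 + 1) = 0.5055624
RL = -20 * log10(0.5055624) = 5.925 dB

5.925 dB


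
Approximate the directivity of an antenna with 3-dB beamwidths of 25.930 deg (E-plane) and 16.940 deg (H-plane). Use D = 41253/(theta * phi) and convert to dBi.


D_linear = 41253 / (25.930 * 16.940) = 93.91601
D_dBi = 10 * log10(93.91601) = 19.73 dBi

19.73 dBi


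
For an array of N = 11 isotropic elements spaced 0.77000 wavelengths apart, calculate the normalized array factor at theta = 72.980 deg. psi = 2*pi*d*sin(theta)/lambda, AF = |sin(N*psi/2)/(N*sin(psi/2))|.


psi = 2*pi*0.77000*sin(72.980 deg) = 4.626159 rad
AF = |sin(11*4.626159/2) / (11*sin(4.626159/2))| = 0.03777

0.03777


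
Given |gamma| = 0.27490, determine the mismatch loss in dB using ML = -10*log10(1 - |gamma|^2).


ML = -10 * log10(1 - 0.27490^2) = -10 * log10(0.92442999) = 0.3413 dB

0.3413 dB


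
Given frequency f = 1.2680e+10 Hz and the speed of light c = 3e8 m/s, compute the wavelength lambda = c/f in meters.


lambda = c / f = 3.0000e+08 / 1.2680e+10 = 0.02366 m

0.02366 m


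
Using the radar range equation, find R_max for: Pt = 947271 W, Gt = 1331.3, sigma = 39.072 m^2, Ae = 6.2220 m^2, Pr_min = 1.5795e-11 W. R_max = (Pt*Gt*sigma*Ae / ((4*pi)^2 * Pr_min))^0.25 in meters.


R^4 = 947271*1331.3*39.072*6.2220 / ((4*pi)^2 * 1.5795e-11) = 1.229154e+20
R_max = 1.229154e+20^0.25 = 105294 m

105294 m


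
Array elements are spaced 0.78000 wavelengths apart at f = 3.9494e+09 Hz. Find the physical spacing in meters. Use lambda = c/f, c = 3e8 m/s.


lambda = c / f = 3.0000e+08 / 3.9494e+09 = 0.07596091 m
d = 0.78000 * 0.07596091 = 0.05925 m

0.05925 m


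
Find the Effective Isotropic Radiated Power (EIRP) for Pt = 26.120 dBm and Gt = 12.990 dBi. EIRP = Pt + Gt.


EIRP = Pt + Gt = 26.120 + 12.990 = 39.11 dBm

39.11 dBm


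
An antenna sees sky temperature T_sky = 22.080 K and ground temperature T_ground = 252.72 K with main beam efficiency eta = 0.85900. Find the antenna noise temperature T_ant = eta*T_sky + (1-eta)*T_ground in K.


T_ant = 0.85900 * 22.080 + (1 - 0.85900) * 252.72 = 54.60 K

54.60 K


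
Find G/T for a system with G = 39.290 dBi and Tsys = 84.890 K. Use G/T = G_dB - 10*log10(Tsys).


G/T = 39.290 - 10*log10(84.890) = 39.290 - 19.28857 = 20.00 dB/K

20.00 dB/K


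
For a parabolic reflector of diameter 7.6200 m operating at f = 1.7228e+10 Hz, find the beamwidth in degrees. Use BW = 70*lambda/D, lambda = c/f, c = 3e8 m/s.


lambda = c / f = 3.0000e+08 / 1.7228e+10 = 0.01741351 m
BW = 70 * 0.01741351 / 7.6200 = 0.1600 deg

0.1600 deg


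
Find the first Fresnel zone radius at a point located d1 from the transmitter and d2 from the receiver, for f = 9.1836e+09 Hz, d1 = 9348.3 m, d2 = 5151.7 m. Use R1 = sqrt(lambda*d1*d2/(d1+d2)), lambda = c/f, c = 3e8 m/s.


lambda = c / f = 3.0000e+08 / 9.1836e+09 = 0.03266693 m
R1 = sqrt(0.03266693 * 9348.3 * 5151.7 / (9348.3 + 5151.7)) = 10.42 m

10.42 m


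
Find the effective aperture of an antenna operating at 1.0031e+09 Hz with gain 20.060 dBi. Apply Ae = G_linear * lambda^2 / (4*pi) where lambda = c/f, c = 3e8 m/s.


lambda = c / f = 3.0000e+08 / 1.0031e+09 = 0.2990729 m
G_linear = 10^(20.060/10) = 101.3911
Ae = G_linear * lambda^2 / (4*pi) = 101.3911 * 0.2990729^2 / (4*pi) = 0.7217 m^2

0.7217 m^2


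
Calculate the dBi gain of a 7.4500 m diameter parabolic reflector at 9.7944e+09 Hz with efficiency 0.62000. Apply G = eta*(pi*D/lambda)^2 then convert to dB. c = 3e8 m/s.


lambda = c / f = 3.0000e+08 / 9.7944e+09 = 0.03062975 m
G_linear = 0.62000 * (pi * 7.4500 / 0.03062975)^2 = 362007.1
G_dBi = 10 * log10(362007.1) = 55.59 dBi

55.59 dBi


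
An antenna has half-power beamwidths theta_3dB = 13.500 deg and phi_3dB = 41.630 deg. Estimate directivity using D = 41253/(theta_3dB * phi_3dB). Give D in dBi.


D_linear = 41253 / (13.500 * 41.630) = 73.40326
D_dBi = 10 * log10(73.40326) = 18.66 dBi

18.66 dBi


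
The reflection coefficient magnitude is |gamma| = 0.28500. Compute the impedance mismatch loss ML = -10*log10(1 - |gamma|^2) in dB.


ML = -10 * log10(1 - 0.28500^2) = -10 * log10(0.918775) = 0.3679 dB

0.3679 dB


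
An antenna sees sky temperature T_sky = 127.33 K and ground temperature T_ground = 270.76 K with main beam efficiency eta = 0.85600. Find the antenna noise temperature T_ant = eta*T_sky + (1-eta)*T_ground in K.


T_ant = 0.85600 * 127.33 + (1 - 0.85600) * 270.76 = 148.0 K

148.0 K


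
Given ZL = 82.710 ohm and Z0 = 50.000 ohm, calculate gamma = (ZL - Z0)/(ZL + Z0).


gamma = (82.710 - 50.000) / (82.710 + 50.000) = 0.2465

0.2465


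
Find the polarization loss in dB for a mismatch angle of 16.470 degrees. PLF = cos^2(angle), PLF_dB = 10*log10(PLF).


PLF_linear = cos^2(16.470 deg) = 0.9196202
PLF_dB = 10 * log10(0.9196202) = -0.3639 dB

-0.3639 dB


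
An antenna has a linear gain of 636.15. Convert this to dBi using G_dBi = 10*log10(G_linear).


G_dBi = 10 * log10(636.15) = 28.04 dBi

28.04 dBi


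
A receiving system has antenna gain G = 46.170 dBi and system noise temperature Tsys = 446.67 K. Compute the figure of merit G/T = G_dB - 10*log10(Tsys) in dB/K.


G/T = 46.170 - 10*log10(446.67) = 46.170 - 26.49987 = 19.67 dB/K

19.67 dB/K


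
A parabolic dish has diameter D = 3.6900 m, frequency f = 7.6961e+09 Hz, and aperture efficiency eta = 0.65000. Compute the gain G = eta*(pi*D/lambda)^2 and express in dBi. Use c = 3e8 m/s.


lambda = c / f = 3.0000e+08 / 7.6961e+09 = 0.03898078 m
G_linear = 0.65000 * (pi * 3.6900 / 0.03898078)^2 = 57486.36
G_dBi = 10 * log10(57486.36) = 47.60 dBi

47.60 dBi


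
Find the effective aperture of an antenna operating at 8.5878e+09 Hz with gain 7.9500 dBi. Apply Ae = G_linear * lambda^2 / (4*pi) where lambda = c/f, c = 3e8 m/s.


lambda = c / f = 3.0000e+08 / 8.5878e+09 = 0.03493328 m
G_linear = 10^(7.9500/10) = 6.237348
Ae = G_linear * lambda^2 / (4*pi) = 6.237348 * 0.03493328^2 / (4*pi) = 6.057e-04 m^2

6.057e-04 m^2


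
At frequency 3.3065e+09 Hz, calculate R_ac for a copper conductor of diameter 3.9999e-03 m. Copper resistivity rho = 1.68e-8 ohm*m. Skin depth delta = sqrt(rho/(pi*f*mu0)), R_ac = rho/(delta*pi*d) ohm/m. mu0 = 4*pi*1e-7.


delta = sqrt(1.68e-8 / (pi * 3.3065e+09 * 4*pi*1e-7)) = 1.134463e-06 m
R_ac = 1.68e-8 / (1.134463e-06 * pi * 3.9999e-03) = 1.178 ohm/m

1.178 ohm/m


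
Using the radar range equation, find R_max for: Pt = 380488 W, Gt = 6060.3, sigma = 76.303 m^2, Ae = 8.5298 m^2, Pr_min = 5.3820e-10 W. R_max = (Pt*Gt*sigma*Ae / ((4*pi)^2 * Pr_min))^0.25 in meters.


R^4 = 380488*6060.3*76.303*8.5298 / ((4*pi)^2 * 5.3820e-10) = 1.765843e+19
R_max = 1.765843e+19^0.25 = 64824 m

64824 m


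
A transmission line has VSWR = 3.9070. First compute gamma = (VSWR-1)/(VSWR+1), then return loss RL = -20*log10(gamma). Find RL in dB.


gamma = (3.9070 - 1) / (3.9070 + 1) = 0.5924190
RL = -20 * log10(0.5924190) = 4.547 dB

4.547 dB


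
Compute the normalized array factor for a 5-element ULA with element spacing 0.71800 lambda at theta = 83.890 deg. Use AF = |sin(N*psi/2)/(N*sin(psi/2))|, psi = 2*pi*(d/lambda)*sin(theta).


psi = 2*pi*0.71800*sin(83.890 deg) = 4.485700 rad
AF = |sin(5*4.485700/2) / (5*sin(4.485700/2))| = 0.2495

0.2495


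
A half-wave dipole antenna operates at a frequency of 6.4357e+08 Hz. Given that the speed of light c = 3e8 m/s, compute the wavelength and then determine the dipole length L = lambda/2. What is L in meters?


lambda = c / f = 3.0000e+08 / 6.4357e+08 = 0.4661498 m
L = lambda / 2 = 0.4661498 / 2 = 0.2331 m

0.2331 m


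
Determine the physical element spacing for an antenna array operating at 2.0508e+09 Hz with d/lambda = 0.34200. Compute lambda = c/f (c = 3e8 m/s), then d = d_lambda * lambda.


lambda = c / f = 3.0000e+08 / 2.0508e+09 = 0.1462844 m
d = 0.34200 * 0.1462844 = 0.05003 m

0.05003 m


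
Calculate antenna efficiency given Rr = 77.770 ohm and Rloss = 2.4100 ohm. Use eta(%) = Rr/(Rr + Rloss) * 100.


eta = 77.770 / (77.770 + 2.4100) * 100 = 96.99%

96.99%


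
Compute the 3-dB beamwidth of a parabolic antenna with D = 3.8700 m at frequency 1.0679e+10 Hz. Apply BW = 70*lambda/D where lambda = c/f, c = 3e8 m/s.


lambda = c / f = 3.0000e+08 / 1.0679e+10 = 0.02809252 m
BW = 70 * 0.02809252 / 3.8700 = 0.5081 deg

0.5081 deg


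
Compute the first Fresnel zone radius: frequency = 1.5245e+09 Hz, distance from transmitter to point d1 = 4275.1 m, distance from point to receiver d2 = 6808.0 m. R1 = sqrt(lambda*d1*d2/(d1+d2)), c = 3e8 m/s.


lambda = c / f = 3.0000e+08 / 1.5245e+09 = 0.1967858 m
R1 = sqrt(0.1967858 * 4275.1 * 6808.0 / (4275.1 + 6808.0)) = 22.73 m

22.73 m


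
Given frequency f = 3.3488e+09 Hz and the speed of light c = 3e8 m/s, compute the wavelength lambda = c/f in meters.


lambda = c / f = 3.0000e+08 / 3.3488e+09 = 0.08958 m

0.08958 m


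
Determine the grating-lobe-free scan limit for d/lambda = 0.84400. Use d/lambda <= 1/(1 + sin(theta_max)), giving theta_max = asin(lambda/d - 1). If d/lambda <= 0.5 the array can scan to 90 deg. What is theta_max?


lambda/d - 1 = 1/0.84400 - 1 = 0.1848341
theta_max = asin(0.1848341) = 10.65 deg

10.65 deg


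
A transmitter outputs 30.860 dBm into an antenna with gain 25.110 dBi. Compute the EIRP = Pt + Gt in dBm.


EIRP = Pt + Gt = 30.860 + 25.110 = 55.97 dBm

55.97 dBm


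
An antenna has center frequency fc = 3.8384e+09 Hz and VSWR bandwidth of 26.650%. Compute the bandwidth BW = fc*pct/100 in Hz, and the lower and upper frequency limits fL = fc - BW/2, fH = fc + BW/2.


BW = 3.8384e+09 * 26.650/100 = 1.022934e+09 Hz
fL = 3.8384e+09 - 1.022934e+09/2 = 3.327e+09 Hz
fH = 3.8384e+09 + 1.022934e+09/2 = 4.350e+09 Hz

BW=1.023e+09 Hz, fL=3.327e+09 Hz, fH=4.350e+09 Hz


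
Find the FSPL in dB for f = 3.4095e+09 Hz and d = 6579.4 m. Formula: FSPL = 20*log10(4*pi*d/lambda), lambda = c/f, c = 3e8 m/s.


lambda = c / f = 3.0000e+08 / 3.4095e+09 = 0.08798944 m
FSPL = 20 * log10(4*pi*6579.4/0.08798944) = 119.5 dB

119.5 dB


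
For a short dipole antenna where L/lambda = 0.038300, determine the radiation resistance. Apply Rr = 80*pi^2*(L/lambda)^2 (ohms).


Rr = 80 * pi^2 * (0.038300)^2 = 80 * 9.869604 * 1.466890e-03 = 1.158 ohm

1.158 ohm


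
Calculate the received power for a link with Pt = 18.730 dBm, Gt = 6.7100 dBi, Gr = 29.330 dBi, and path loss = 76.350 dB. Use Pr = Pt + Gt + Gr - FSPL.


Pr = 18.730 + 6.7100 + 29.330 - 76.350 = -21.58 dBm

-21.58 dBm


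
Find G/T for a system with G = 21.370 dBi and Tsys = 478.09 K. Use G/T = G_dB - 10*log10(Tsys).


G/T = 21.370 - 10*log10(478.09) = 21.370 - 26.79510 = -5.425 dB/K

-5.425 dB/K


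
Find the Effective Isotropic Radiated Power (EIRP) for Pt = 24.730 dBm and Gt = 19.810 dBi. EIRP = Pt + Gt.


EIRP = Pt + Gt = 24.730 + 19.810 = 44.54 dBm

44.54 dBm


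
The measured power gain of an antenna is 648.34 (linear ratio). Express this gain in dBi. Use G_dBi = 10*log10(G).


G_dBi = 10 * log10(648.34) = 28.12 dBi

28.12 dBi


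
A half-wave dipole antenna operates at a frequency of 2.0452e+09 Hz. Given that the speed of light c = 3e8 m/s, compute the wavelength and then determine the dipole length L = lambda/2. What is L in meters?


lambda = c / f = 3.0000e+08 / 2.0452e+09 = 0.1466849 m
L = lambda / 2 = 0.1466849 / 2 = 0.07334 m

0.07334 m


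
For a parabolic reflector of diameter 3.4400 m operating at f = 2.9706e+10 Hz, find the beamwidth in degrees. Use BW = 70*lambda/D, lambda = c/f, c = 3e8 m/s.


lambda = c / f = 3.0000e+08 / 2.9706e+10 = 0.01009897 m
BW = 70 * 0.01009897 / 3.4400 = 0.2055 deg

0.2055 deg


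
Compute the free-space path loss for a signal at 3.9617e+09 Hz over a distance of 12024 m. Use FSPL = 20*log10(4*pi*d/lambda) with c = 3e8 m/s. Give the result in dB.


lambda = c / f = 3.0000e+08 / 3.9617e+09 = 0.07572507 m
FSPL = 20 * log10(4*pi*12024/0.07572507) = 126.0 dB

126.0 dB


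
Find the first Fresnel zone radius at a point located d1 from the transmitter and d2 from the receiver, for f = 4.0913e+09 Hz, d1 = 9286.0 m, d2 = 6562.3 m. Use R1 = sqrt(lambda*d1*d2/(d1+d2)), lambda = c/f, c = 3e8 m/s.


lambda = c / f = 3.0000e+08 / 4.0913e+09 = 0.07332633 m
R1 = sqrt(0.07332633 * 9286.0 * 6562.3 / (9286.0 + 6562.3)) = 16.79 m

16.79 m
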